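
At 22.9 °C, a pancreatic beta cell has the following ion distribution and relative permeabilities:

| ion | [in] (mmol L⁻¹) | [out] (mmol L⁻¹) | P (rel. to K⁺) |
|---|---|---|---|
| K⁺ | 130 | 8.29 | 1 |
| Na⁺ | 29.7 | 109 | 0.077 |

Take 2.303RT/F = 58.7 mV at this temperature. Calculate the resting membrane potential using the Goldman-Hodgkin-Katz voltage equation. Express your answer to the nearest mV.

-53 mV

Vm = 58.7 · log₁₀[(Σ P·[cation]ₒ + Σ P·[anion]ᵢ) / (Σ P·[cation]ᵢ + Σ P·[anion]ₒ)]
Numerator = 1×8.29 + 0.077×109 = 16.68
Denominator = 1×130 + 0.077×29.7 = 132.3
Vm = 58.7 · log₁₀(0.12611) = 58.7 × (-0.8992) = -52.79 mV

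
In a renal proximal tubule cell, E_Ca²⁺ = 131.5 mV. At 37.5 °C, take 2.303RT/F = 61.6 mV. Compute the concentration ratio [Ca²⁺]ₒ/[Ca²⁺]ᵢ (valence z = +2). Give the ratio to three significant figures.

log₁₀([out]/[in]) = E·z/(61.6) = 131.5 × 2 / 61.6 = 4.2695
[out]/[in] = 10^(4.2695) = 1.86e+04

18600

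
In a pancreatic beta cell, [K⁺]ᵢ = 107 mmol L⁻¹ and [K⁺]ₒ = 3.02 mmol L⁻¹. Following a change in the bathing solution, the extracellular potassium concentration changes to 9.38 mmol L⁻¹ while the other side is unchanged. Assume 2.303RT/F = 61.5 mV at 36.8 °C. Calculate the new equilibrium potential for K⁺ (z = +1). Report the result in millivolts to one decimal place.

After the shift: [K⁺]_out = 9.38, [K⁺]_in = 107 mmol L⁻¹.
E_new = (61.5/1)·log₁₀(9.38/107) = 61.50 · (-1.0572) = -65.02 mV

-65.0 mV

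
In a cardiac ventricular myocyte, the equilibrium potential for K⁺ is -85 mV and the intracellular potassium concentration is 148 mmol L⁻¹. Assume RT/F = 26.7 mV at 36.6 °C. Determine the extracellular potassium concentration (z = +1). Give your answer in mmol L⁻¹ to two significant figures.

6.1 mmol L⁻¹

Nernst: E = (26.7/1) · ln([out]/[in]), so ln([out]/[in]) = -85.0 × 1 / 26.7 = -3.1835.
[out]/[in] = e^(-3.1835) = 0.04144.
[out] = 0.04144 × 148 = 6.133 mmol L⁻¹.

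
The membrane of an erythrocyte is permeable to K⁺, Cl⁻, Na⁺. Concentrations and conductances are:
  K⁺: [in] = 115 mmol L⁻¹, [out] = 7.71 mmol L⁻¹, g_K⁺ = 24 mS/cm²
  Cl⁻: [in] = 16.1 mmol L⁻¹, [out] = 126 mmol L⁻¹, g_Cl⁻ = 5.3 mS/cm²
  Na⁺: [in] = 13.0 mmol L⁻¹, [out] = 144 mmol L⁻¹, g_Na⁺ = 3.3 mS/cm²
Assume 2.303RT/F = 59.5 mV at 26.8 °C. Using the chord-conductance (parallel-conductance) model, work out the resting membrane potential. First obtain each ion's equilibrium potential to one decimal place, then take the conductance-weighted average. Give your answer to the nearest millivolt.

-54 mV

E_K⁺ = (59.5/1)·log₁₀(7.71/115) = -69.8 mV
E_Cl⁻ = (59.5/-1)·log₁₀(126/16.1) = -53.2 mV
E_Na⁺ = (59.5/1)·log₁₀(144/13.0) = 62.1 mV
Vm = (Σ gᵢEᵢ)/(Σ gᵢ) = (24·-69.8 + 5.3·-53.2 + 3.3·62.1) / (24 + 5.3 + 3.3)
= -1752.23 / 32.6 = -53.75 mV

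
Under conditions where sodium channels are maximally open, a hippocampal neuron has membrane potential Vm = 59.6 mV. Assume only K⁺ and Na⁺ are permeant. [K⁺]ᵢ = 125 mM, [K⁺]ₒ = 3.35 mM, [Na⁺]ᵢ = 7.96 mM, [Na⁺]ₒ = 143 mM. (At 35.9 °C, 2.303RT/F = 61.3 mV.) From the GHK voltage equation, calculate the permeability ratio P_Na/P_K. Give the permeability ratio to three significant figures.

17.1

Let α = P_Na/P_K. GHK: Vm = 61.3·log₁₀[(Kₒ + α·Naₒ)/(Kᵢ + α·Naᵢ)].
10^(Vm/61.3) = 10^(59.6/61.3) = 9.3814
So 9.3814·(Kᵢ + α·Naᵢ) = Kₒ + α·Naₒ → α = (9.3814·125.0 − 3.35) / (143.0 − 9.3814·7.96)
α = (1173 − 3.35) / (143.0 − 74.68) = 1169/68.32 = 17.11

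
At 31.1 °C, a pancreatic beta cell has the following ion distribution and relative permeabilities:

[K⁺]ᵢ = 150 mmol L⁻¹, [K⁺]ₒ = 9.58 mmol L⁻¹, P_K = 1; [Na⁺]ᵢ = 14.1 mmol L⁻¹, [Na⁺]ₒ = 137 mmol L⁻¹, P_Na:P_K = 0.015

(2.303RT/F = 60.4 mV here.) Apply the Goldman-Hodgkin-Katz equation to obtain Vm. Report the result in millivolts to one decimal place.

Vm = 60.4 · log₁₀[(Σ P·[cation]ₒ + Σ P·[anion]ᵢ) / (Σ P·[cation]ᵢ + Σ P·[anion]ₒ)]
Numerator = 1×9.58 + 0.015×137 = 11.63
Denominator = 1×150 + 0.015×14.1 = 150.2
Vm = 60.4 · log₁₀(0.077457) = 60.4 × (-1.1109) = -67.10 mV

-67.1 mV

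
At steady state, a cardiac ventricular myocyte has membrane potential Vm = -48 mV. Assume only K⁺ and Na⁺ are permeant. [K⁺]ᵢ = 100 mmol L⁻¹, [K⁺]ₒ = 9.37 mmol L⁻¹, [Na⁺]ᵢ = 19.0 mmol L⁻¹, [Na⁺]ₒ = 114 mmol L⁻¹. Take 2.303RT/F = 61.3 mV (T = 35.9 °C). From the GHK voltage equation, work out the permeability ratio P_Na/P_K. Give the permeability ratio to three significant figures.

Let α = P_Na/P_K. GHK: Vm = 61.3·log₁₀[(Kₒ + α·Naₒ)/(Kᵢ + α·Naᵢ)].
10^(Vm/61.3) = 10^(-48.0/61.3) = 0.1648
So 0.1648·(Kᵢ + α·Naᵢ) = Kₒ + α·Naₒ → α = (0.1648·100.0 − 9.37) / (114.0 − 0.1648·19.0)
α = (16.48 − 9.37) / (114.0 − 3.131) = 7.11/110.9 = 0.06413

0.0641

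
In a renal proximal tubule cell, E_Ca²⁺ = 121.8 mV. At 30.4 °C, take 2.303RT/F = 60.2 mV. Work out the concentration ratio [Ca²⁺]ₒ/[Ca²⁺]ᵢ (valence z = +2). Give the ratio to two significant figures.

11000

log₁₀([out]/[in]) = E·z/(60.2) = 121.8 × 2 / 60.2 = 4.0465
[out]/[in] = 10^(4.0465) = 1.113e+04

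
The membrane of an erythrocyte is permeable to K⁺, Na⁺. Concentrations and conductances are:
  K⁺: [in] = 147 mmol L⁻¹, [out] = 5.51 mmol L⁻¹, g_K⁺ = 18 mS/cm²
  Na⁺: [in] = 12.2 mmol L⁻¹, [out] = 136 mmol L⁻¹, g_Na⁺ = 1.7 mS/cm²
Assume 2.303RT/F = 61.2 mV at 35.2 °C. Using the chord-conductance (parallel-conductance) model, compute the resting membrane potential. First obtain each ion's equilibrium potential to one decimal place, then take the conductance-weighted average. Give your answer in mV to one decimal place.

-74.2 mV

E_K⁺ = (61.2/1)·log₁₀(5.51/147) = -87.3 mV
E_Na⁺ = (61.2/1)·log₁₀(136/12.2) = 64.1 mV
Vm = (Σ gᵢEᵢ)/(Σ gᵢ) = (18·-87.3 + 1.7·64.1) / (18 + 1.7)
= -1462.43 / 19.7 = -74.24 mV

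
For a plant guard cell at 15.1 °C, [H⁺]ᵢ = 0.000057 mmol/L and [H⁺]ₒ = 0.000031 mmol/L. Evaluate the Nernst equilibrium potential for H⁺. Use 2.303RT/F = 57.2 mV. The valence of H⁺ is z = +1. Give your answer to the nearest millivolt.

-15 mV

E = (57.2/z) · log₁₀([H⁺]_out/[H⁺]_in) with z = +1.
= (57.2/1) · log₁₀(0.000031/0.000057) = 57.20 · log₁₀(0.5439)
= 57.20 · (-0.2645) = -15.13 mV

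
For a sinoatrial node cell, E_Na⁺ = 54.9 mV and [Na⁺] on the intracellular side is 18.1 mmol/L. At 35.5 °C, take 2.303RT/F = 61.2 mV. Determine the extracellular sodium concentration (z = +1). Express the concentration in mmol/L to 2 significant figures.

140 mmol/L

Nernst: E = (61.2/1) · log₁₀([out]/[in]), so log₁₀([out]/[in]) = 54.9 × 1 / 61.2 = 0.8971.
[out]/[in] = 10^(0.8971) = 7.89.
[out] = 7.89 × 18.1 = 142.8 mmol/L.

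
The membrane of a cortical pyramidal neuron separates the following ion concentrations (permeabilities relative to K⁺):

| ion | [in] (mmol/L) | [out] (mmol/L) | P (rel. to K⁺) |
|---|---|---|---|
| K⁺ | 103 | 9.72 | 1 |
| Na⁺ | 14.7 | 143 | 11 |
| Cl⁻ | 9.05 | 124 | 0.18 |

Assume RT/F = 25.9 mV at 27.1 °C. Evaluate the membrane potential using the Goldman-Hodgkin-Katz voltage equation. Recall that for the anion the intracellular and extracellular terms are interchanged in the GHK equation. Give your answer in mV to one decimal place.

Vm = 25.9 · ln[(Σ P·[cation]ₒ + Σ P·[anion]ᵢ) / (Σ P·[cation]ᵢ + Σ P·[anion]ₒ)]
Numerator = 1×9.72 + 11×143 + 0.18×9.05 = 1584
Denominator = 1×103 + 11×14.7 + 0.18×124 = 287
Vm = 25.9 · ln(5.52) = 25.9 × (1.7084) = 44.25 mV

44.2 mV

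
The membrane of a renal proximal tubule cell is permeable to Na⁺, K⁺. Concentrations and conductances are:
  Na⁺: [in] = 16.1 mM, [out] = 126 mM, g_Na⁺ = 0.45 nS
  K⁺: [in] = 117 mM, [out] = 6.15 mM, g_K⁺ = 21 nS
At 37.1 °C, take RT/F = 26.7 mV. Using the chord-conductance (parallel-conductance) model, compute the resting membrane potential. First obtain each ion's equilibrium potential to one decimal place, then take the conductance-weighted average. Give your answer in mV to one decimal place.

-75.9 mV

E_Na⁺ = (26.7/1)·ln(126/16.1) = 54.9 mV
E_K⁺ = (26.7/1)·ln(6.15/117) = -78.7 mV
Vm = (Σ gᵢEᵢ)/(Σ gᵢ) = (0.45·54.9 + 21·-78.7) / (0.45 + 21)
= -1628.00 / 21.45 = -75.90 mV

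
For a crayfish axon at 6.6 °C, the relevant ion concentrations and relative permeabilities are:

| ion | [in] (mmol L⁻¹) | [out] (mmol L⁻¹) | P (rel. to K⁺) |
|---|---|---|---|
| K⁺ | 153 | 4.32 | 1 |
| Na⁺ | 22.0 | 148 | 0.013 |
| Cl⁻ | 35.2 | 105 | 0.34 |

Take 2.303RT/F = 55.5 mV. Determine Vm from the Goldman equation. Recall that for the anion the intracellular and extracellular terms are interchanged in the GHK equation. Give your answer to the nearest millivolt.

-56 mV

Vm = 55.5 · log₁₀[(Σ P·[cation]ₒ + Σ P·[anion]ᵢ) / (Σ P·[cation]ᵢ + Σ P·[anion]ₒ)]
Numerator = 1×4.32 + 0.013×148 + 0.34×35.2 = 18.21
Denominator = 1×153 + 0.013×22.0 + 0.34×105 = 189
Vm = 55.5 · log₁₀(0.096367) = 55.5 × (-1.0161) = -56.39 mV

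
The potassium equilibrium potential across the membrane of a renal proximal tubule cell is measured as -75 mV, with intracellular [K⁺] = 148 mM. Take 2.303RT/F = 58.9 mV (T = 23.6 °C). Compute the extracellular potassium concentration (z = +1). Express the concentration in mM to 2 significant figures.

7.9 mM

Nernst: E = (58.9/1) · log₁₀([out]/[in]), so log₁₀([out]/[in]) = -75.0 × 1 / 58.9 = -1.2733.
[out]/[in] = 10^(-1.2733) = 0.05329.
[out] = 0.05329 × 148 = 7.887 mM.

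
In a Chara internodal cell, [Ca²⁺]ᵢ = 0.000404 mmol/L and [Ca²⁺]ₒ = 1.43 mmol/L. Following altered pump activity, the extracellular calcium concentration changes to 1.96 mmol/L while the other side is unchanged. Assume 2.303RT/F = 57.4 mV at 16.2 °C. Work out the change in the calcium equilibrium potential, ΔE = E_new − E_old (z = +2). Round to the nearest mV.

4 mV

E_old = (57.4/2)·log₁₀(1.43/0.000404) = 101.85 mV
E_new = (57.4/2)·log₁₀(1.96/0.000404) = 105.78 mV
ΔE = 105.78 − (101.85) = 3.93 mV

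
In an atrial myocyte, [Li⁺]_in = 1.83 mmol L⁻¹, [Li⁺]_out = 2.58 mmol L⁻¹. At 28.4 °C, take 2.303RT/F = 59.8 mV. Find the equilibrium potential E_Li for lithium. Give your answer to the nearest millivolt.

E = (59.8/z) · log₁₀([Li⁺]_out/[Li⁺]_in) with z = +1.
= (59.8/1) · log₁₀(2.58/1.83) = 59.80 · log₁₀(1.41)
= 59.80 · (0.1492) = 8.92 mV

9 mV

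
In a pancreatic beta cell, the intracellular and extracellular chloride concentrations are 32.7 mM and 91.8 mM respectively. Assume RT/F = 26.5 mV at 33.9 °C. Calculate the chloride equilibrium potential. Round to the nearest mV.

-27 mV

E = (26.5/z) · ln([Cl⁻]_out/[Cl⁻]_in) with z = -1.
For an anion, dividing by z = -1 reverses the sign.
= (26.5/-1) · ln(91.8/32.7) = -26.50 · ln(2.807)
= -26.50 · (1.0322) = -27.35 mV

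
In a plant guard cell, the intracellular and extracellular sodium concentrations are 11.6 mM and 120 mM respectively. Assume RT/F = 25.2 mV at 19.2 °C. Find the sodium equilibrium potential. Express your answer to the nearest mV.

59 mV

E = (25.2/z) · ln([Na⁺]_out/[Na⁺]_in) with z = +1.
= (25.2/1) · ln(120/11.6) = 25.20 · ln(10.34)
= 25.20 · (2.3365) = 58.88 mV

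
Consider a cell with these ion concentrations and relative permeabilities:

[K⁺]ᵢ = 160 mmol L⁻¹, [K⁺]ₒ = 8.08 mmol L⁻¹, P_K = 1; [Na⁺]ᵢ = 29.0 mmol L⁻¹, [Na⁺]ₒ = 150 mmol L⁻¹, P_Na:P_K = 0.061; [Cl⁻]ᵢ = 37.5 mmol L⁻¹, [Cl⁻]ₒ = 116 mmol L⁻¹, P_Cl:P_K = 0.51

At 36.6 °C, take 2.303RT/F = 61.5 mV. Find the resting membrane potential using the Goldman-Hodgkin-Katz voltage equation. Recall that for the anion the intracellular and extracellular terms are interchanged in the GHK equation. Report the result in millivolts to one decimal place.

-48.2 mV

Vm = 61.5 · log₁₀[(Σ P·[cation]ₒ + Σ P·[anion]ᵢ) / (Σ P·[cation]ᵢ + Σ P·[anion]ₒ)]
Numerator = 1×8.08 + 0.061×150 + 0.51×37.5 = 36.36
Denominator = 1×160 + 0.061×29.0 + 0.51×116 = 220.9
Vm = 61.5 · log₁₀(0.16456) = 61.5 × (-0.7837) = -48.20 mV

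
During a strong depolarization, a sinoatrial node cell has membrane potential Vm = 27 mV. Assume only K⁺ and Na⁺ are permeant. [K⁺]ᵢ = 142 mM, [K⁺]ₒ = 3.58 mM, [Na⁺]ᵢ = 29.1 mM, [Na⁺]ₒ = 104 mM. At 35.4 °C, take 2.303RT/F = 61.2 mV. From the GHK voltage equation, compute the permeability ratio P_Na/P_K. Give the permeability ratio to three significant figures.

Let α = P_Na/P_K. GHK: Vm = 61.2·log₁₀[(Kₒ + α·Naₒ)/(Kᵢ + α·Naᵢ)].
10^(Vm/61.2) = 10^(27.0/61.2) = 2.7617
So 2.7617·(Kᵢ + α·Naᵢ) = Kₒ + α·Naₒ → α = (2.7617·142.0 − 3.58) / (104.0 − 2.7617·29.1)
α = (392.2 − 3.58) / (104.0 − 80.37) = 388.6/23.63 = 16.44

16.4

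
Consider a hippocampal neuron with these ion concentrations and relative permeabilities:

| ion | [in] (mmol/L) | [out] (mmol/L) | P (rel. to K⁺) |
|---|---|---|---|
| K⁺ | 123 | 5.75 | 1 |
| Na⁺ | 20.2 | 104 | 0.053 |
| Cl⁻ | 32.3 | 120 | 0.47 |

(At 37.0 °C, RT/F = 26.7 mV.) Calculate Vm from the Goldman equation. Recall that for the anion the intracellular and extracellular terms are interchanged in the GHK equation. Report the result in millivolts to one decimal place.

Vm = 26.7 · ln[(Σ P·[cation]ₒ + Σ P·[anion]ᵢ) / (Σ P·[cation]ᵢ + Σ P·[anion]ₒ)]
Numerator = 1×5.75 + 0.053×104 + 0.47×32.3 = 26.44
Denominator = 1×123 + 0.053×20.2 + 0.47×120 = 180.5
Vm = 26.7 · ln(0.14652) = 26.7 × (-1.9206) = -51.28 mV

-51.3 mV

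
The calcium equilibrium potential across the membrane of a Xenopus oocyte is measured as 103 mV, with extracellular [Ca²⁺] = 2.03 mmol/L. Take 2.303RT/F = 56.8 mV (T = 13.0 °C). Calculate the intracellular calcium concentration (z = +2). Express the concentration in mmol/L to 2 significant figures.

0.00048 mmol/L

Nernst: E = (56.8/2) · log₁₀([out]/[in]), so log₁₀([out]/[in]) = 103.0 × 2 / 56.8 = 3.6268.
[out]/[in] = 10^(3.6268) = 4234.
[in] = 2.03 / 4234 = 0.0004794 mmol/L.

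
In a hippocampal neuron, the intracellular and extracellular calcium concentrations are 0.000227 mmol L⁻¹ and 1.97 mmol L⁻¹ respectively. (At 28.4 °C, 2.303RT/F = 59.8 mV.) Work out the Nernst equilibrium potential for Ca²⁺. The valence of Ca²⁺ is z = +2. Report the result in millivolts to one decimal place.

E = (59.8/z) · log₁₀([Ca²⁺]_out/[Ca²⁺]_in) with z = +2.
= (59.8/2) · log₁₀(1.97/0.000227) = 29.90 · log₁₀(8678)
= 29.90 · (3.9384) = 117.76 mV

117.8 mV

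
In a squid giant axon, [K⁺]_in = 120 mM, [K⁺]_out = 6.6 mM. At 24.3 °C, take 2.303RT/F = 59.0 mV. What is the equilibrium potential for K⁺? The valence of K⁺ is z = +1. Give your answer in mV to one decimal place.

-74.3 mV

E = (59.0/z) · log₁₀([K⁺]_out/[K⁺]_in) with z = +1.
= (59.0/1) · log₁₀(6.6/120) = 59.00 · log₁₀(0.055)
= 59.00 · (-1.2596) = -74.32 mV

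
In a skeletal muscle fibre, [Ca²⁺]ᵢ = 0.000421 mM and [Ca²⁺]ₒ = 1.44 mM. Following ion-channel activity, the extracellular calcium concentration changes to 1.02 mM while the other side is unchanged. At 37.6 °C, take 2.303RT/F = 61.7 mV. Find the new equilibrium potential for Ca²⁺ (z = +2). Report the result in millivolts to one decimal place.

After the shift: [Ca²⁺]_out = 1.02, [Ca²⁺]_in = 0.000421 mM.
E_new = (61.7/2)·log₁₀(1.02/0.000421) = 30.85 · (3.3843) = 104.41 mV

104.4 mV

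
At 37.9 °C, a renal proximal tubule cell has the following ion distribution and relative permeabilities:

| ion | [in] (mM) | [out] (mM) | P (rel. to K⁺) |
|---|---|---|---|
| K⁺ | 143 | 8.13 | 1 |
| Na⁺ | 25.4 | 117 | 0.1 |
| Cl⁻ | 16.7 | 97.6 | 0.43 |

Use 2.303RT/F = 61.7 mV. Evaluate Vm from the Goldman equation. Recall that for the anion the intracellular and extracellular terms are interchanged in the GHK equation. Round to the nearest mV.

-52 mV

Vm = 61.7 · log₁₀[(Σ P·[cation]ₒ + Σ P·[anion]ᵢ) / (Σ P·[cation]ᵢ + Σ P·[anion]ₒ)]
Numerator = 1×8.13 + 0.1×117 + 0.43×16.7 = 27.01
Denominator = 1×143 + 0.1×25.4 + 0.43×97.6 = 187.5
Vm = 61.7 · log₁₀(0.14405) = 61.7 × (-0.8415) = -51.92 mV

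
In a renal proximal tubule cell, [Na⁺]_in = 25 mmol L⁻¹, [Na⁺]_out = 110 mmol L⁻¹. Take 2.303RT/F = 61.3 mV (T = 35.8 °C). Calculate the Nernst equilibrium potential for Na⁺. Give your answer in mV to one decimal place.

E = (61.3/z) · log₁₀([Na⁺]_out/[Na⁺]_in) with z = +1.
= (61.3/1) · log₁₀(110/25) = 61.30 · log₁₀(4.4)
= 61.30 · (0.6435) = 39.44 mV

39.4 mV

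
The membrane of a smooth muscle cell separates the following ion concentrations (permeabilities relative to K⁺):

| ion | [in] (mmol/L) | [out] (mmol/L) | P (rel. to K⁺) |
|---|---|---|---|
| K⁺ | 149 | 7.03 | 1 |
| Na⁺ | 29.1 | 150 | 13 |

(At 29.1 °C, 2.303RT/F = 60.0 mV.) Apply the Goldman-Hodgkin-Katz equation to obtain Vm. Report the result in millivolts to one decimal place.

34.2 mV

Vm = 60.0 · log₁₀[(Σ P·[cation]ₒ + Σ P·[anion]ᵢ) / (Σ P·[cation]ᵢ + Σ P·[anion]ₒ)]
Numerator = 1×7.03 + 13×150 = 1957
Denominator = 1×149 + 13×29.1 = 527.3
Vm = 60.0 · log₁₀(3.7114) = 60.0 × (0.5695) = 34.17 mV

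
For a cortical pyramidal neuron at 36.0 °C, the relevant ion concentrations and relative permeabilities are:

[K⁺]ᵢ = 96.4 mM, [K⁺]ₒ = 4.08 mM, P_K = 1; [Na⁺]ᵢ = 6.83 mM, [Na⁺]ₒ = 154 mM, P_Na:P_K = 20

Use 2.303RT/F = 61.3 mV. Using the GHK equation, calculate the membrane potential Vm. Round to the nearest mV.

69 mV

Vm = 61.3 · log₁₀[(Σ P·[cation]ₒ + Σ P·[anion]ᵢ) / (Σ P·[cation]ᵢ + Σ P·[anion]ₒ)]
Numerator = 1×4.08 + 20×154 = 3084
Denominator = 1×96.4 + 20×6.83 = 233
Vm = 61.3 · log₁₀(13.236) = 61.3 × (1.1218) = 68.76 mV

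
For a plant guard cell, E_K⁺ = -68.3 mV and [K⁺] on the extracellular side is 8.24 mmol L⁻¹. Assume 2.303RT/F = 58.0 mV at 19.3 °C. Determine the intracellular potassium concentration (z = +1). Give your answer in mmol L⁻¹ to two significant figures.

Nernst: E = (58.0/1) · log₁₀([out]/[in]), so log₁₀([out]/[in]) = -68.3 × 1 / 58.0 = -1.1776.
[out]/[in] = 10^(-1.1776) = 0.06644.
[in] = 8.24 / 0.06644 = 124 mmol L⁻¹.

120 mmol L⁻¹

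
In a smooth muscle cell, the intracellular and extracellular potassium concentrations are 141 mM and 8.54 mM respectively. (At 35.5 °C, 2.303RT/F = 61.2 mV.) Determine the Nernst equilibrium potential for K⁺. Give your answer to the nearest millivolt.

-75 mV

E = (61.2/z) · log₁₀([K⁺]_out/[K⁺]_in) with z = +1.
= (61.2/1) · log₁₀(8.54/141) = 61.20 · log₁₀(0.06057)
= 61.20 · (-1.2178) = -74.53 mV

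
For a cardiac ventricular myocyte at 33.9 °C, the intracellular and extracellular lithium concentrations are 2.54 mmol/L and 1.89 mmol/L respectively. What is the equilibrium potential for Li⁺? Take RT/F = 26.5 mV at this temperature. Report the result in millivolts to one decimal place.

-7.8 mV

E = (26.5/z) · ln([Li⁺]_out/[Li⁺]_in) with z = +1.
= (26.5/1) · ln(1.89/2.54) = 26.50 · ln(0.7441)
= 26.50 · (-0.2956) = -7.83 mV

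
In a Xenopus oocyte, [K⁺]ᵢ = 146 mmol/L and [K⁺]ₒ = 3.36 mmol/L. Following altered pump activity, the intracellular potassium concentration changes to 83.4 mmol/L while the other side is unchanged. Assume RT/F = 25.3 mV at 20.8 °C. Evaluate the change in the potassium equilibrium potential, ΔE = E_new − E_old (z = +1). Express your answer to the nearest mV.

E_old = (25.3/1)·ln(3.36/146) = -95.42 mV
E_new = (25.3/1)·ln(3.36/83.4) = -81.26 mV
ΔE = -81.26 − (-95.42) = 14.17 mV

14 mV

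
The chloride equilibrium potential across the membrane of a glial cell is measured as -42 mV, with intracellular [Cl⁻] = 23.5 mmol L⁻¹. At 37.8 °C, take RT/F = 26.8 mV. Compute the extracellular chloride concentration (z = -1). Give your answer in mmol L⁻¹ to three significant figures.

113 mmol L⁻¹

Nernst: E = (26.8/-1) · ln([out]/[in]), so ln([out]/[in]) = -42.0 × -1 / 26.8 = 1.5672.
[out]/[in] = e^(1.5672) = 4.793.
[out] = 4.793 × 23.5 = 112.6 mmol L⁻¹.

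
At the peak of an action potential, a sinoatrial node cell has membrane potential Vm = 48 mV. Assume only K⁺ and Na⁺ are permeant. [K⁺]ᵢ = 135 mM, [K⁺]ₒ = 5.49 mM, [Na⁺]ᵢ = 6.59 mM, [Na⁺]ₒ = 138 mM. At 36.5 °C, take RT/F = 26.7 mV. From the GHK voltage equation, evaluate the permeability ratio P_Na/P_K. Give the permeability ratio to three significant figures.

Let α = P_Na/P_K. GHK: Vm = 26.7·ln[(Kₒ + α·Naₒ)/(Kᵢ + α·Naᵢ)].
e^(Vm/26.7) = e^(48.0/26.7) = 6.0361
So 6.0361·(Kᵢ + α·Naᵢ) = Kₒ + α·Naₒ → α = (6.0361·135.0 − 5.49) / (138.0 − 6.0361·6.59)
α = (814.9 − 5.49) / (138.0 − 39.78) = 809.4/98.22 = 8.24

8.24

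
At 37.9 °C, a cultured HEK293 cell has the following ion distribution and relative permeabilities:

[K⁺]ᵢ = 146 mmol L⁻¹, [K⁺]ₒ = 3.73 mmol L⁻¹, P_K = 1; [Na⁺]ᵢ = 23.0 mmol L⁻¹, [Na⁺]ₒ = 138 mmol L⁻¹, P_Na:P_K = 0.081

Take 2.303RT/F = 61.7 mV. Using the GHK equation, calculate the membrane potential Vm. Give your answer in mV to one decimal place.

Vm = 61.7 · log₁₀[(Σ P·[cation]ₒ + Σ P·[anion]ᵢ) / (Σ P·[cation]ᵢ + Σ P·[anion]ₒ)]
Numerator = 1×3.73 + 0.081×138 = 14.91
Denominator = 1×146 + 0.081×23.0 = 147.9
Vm = 61.7 · log₁₀(0.10082) = 61.7 × (-0.9964) = -61.48 mV

-61.5 mV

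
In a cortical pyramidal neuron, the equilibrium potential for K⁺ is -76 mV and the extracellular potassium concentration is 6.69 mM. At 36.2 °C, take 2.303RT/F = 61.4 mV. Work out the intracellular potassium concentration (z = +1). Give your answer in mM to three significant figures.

116 mM

Nernst: E = (61.4/1) · log₁₀([out]/[in]), so log₁₀([out]/[in]) = -76.0 × 1 / 61.4 = -1.2378.
[out]/[in] = 10^(-1.2378) = 0.05784.
[in] = 6.69 / 0.05784 = 115.7 mM.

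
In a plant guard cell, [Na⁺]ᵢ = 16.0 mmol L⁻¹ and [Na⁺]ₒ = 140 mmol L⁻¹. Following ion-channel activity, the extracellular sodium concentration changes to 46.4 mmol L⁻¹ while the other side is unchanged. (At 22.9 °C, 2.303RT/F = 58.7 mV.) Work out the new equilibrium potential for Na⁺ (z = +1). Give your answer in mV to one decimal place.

After the shift: [Na⁺]_out = 46.4, [Na⁺]_in = 16.0 mmol L⁻¹.
E_new = (58.7/1)·log₁₀(46.4/16.0) = 58.70 · (0.4624) = 27.14 mV

27.1 mV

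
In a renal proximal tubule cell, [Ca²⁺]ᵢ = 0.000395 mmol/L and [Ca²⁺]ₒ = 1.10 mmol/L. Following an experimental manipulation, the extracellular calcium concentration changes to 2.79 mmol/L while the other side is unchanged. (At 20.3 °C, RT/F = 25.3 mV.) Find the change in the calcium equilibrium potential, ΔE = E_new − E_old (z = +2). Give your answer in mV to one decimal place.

E_old = (25.3/2)·ln(1.10/0.000395) = 100.34 mV
E_new = (25.3/2)·ln(2.79/0.000395) = 112.11 mV
ΔE = 112.11 − (100.34) = 11.77 mV

11.8 mV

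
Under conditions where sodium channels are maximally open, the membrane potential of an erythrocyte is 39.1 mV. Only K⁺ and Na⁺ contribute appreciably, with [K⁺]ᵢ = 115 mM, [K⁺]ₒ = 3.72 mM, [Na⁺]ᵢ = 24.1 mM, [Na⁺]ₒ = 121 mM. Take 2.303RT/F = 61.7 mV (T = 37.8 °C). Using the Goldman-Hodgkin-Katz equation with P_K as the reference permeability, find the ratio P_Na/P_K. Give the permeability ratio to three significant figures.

28.4

Let α = P_Na/P_K. GHK: Vm = 61.7·log₁₀[(Kₒ + α·Naₒ)/(Kᵢ + α·Naᵢ)].
10^(Vm/61.7) = 10^(39.1/61.7) = 4.3024
So 4.3024·(Kᵢ + α·Naᵢ) = Kₒ + α·Naₒ → α = (4.3024·115.0 − 3.72) / (121.0 − 4.3024·24.1)
α = (494.8 − 3.72) / (121.0 − 103.7) = 491.1/17.31 = 28.37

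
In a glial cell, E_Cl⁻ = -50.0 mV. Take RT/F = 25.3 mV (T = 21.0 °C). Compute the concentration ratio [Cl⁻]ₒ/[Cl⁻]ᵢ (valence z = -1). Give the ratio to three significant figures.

7.22

ln([out]/[in]) = E·z/(25.3) = -50.0 × -1 / 25.3 = 1.9763
[out]/[in] = e^(1.9763) = 7.216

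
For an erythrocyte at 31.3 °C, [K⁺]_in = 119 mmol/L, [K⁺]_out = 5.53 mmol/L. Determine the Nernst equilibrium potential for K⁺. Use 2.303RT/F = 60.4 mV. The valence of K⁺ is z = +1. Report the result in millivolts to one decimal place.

E = (60.4/z) · log₁₀([K⁺]_out/[K⁺]_in) with z = +1.
= (60.4/1) · log₁₀(5.53/119) = 60.40 · log₁₀(0.04647)
= 60.40 · (-1.3328) = -80.50 mV

-80.5 mV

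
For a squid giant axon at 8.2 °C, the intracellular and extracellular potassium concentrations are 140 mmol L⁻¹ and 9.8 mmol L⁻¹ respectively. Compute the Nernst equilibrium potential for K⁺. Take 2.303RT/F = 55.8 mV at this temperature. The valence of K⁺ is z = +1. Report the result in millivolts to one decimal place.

-64.4 mV

E = (55.8/z) · log₁₀([K⁺]_out/[K⁺]_in) with z = +1.
= (55.8/1) · log₁₀(9.8/140) = 55.80 · log₁₀(0.07)
= 55.80 · (-1.1549) = -64.44 mV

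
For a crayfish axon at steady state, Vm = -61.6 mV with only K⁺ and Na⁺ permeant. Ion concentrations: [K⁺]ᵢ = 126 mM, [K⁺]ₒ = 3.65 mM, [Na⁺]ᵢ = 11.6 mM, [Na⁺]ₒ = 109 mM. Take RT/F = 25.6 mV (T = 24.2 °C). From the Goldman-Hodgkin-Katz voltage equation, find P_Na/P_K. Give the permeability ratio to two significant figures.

0.071

Let α = P_Na/P_K. GHK: Vm = 25.6·ln[(Kₒ + α·Naₒ)/(Kᵢ + α·Naᵢ)].
e^(Vm/25.6) = e^(-61.6/25.6) = 0.090153
So 0.090153·(Kᵢ + α·Naᵢ) = Kₒ + α·Naₒ → α = (0.090153·126.0 − 3.65) / (109.0 − 0.090153·11.6)
α = (11.36 − 3.65) / (109.0 − 1.046) = 7.709/108 = 0.07141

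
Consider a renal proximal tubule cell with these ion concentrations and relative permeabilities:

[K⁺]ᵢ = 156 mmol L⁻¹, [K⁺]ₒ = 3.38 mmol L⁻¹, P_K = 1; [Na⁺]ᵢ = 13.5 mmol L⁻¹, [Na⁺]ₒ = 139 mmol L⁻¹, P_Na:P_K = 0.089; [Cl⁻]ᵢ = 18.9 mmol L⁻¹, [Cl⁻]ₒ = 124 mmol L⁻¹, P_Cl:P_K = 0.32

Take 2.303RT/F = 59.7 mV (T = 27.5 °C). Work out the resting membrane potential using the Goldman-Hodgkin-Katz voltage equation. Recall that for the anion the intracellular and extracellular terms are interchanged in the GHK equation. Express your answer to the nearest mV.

-57 mV

Vm = 59.7 · log₁₀[(Σ P·[cation]ₒ + Σ P·[anion]ᵢ) / (Σ P·[cation]ᵢ + Σ P·[anion]ₒ)]
Numerator = 1×3.38 + 0.089×139 + 0.32×18.9 = 21.8
Denominator = 1×156 + 0.089×13.5 + 0.32×124 = 196.9
Vm = 59.7 · log₁₀(0.11072) = 59.7 × (-0.9558) = -57.06 mV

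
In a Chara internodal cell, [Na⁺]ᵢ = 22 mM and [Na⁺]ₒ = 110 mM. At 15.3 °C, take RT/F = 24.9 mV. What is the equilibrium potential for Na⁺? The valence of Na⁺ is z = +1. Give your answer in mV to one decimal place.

40.1 mV

E = (24.9/z) · ln([Na⁺]_out/[Na⁺]_in) with z = +1.
= (24.9/1) · ln(110/22) = 24.90 · ln(5)
= 24.90 · (1.6094) = 40.08 mV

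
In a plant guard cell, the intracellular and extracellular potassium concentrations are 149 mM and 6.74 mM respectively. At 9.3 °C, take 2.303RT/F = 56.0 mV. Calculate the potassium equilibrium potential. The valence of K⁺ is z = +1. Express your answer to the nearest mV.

E = (56.0/z) · log₁₀([K⁺]_out/[K⁺]_in) with z = +1.
= (56.0/1) · log₁₀(6.74/149) = 56.00 · log₁₀(0.04523)
= 56.00 · (-1.3445) = -75.29 mV

-75 mV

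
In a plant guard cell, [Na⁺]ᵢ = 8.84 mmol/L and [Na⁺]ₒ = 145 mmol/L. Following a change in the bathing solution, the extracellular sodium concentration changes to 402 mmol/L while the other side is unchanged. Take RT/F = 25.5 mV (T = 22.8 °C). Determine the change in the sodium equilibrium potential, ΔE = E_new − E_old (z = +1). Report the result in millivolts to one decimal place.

E_old = (25.5/1)·ln(145/8.84) = 71.33 mV
E_new = (25.5/1)·ln(402/8.84) = 97.34 mV
ΔE = 97.34 − (71.33) = 26.00 mV

26.0 mV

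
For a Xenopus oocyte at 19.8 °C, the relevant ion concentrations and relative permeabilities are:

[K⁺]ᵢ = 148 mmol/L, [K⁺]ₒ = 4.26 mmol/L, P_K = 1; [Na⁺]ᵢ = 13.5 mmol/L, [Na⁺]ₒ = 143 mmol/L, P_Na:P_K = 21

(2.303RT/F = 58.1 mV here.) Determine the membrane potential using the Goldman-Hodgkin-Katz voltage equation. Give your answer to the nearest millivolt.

49 mV

Vm = 58.1 · log₁₀[(Σ P·[cation]ₒ + Σ P·[anion]ᵢ) / (Σ P·[cation]ᵢ + Σ P·[anion]ₒ)]
Numerator = 1×4.26 + 21×143 = 3007
Denominator = 1×148 + 21×13.5 = 431.5
Vm = 58.1 · log₁₀(6.9693) = 58.1 × (0.8432) = 48.99 mV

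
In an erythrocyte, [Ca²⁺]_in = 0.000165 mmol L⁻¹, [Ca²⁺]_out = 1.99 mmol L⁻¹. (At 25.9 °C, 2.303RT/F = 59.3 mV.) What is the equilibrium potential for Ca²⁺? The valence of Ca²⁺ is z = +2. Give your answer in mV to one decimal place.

121.0 mV

E = (59.3/z) · log₁₀([Ca²⁺]_out/[Ca²⁺]_in) with z = +2.
= (59.3/2) · log₁₀(1.99/0.000165) = 29.65 · log₁₀(1.206e+04)
= 29.65 · (4.0814) = 121.01 mV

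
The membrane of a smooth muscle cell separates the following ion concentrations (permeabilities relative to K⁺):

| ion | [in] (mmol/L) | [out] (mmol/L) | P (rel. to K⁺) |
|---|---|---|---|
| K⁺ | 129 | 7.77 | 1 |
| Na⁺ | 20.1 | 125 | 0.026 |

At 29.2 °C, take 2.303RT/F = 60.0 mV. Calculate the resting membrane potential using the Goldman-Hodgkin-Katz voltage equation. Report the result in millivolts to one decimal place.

-64.2 mV

Vm = 60.0 · log₁₀[(Σ P·[cation]ₒ + Σ P·[anion]ᵢ) / (Σ P·[cation]ᵢ + Σ P·[anion]ₒ)]
Numerator = 1×7.77 + 0.026×125 = 11.02
Denominator = 1×129 + 0.026×20.1 = 129.5
Vm = 60.0 · log₁₀(0.085082) = 60.0 × (-1.0702) = -64.21 mV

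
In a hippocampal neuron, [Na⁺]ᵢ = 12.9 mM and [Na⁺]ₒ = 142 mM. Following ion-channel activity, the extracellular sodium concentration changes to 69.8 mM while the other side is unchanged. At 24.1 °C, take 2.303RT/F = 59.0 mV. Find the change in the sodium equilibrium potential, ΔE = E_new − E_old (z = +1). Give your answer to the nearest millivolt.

E_old = (59.0/1)·log₁₀(142/12.9) = 61.46 mV
E_new = (59.0/1)·log₁₀(69.8/12.9) = 43.26 mV
ΔE = 43.26 − (61.46) = -18.20 mV

-18 mV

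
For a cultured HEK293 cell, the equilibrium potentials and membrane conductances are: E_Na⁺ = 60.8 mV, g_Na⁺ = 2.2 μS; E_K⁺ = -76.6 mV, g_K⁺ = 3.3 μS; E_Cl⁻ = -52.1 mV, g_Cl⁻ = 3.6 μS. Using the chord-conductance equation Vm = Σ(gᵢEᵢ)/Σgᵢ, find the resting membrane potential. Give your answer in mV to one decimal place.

Σ gᵢEᵢ = 2.2·(60.8) + 3.3·(-76.6) + 3.6·(-52.1) = -306.58
Σ gᵢ = 2.2 + 3.3 + 3.6 = 9.1
Vm = -306.58 / 9.1 = -33.69 mV

-33.7 mV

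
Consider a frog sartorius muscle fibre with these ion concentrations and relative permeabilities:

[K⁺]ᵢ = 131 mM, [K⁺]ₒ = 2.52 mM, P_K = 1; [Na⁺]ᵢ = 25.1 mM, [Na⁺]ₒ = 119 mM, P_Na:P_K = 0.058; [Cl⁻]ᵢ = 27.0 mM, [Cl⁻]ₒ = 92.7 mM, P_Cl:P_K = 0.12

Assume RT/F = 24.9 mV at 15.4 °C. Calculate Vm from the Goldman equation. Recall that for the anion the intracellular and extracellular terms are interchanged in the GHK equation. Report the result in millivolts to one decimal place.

Vm = 24.9 · ln[(Σ P·[cation]ₒ + Σ P·[anion]ᵢ) / (Σ P·[cation]ᵢ + Σ P·[anion]ₒ)]
Numerator = 1×2.52 + 0.058×119 + 0.12×27.0 = 12.66
Denominator = 1×131 + 0.058×25.1 + 0.12×92.7 = 143.6
Vm = 24.9 · ln(0.088188) = 24.9 × (-2.4283) = -60.46 mV

-60.5 mV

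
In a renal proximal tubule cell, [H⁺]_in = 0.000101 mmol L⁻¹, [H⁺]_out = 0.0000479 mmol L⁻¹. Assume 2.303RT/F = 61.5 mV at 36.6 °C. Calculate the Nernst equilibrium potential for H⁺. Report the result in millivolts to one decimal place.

E = (61.5/z) · log₁₀([H⁺]_out/[H⁺]_in) with z = +1.
= (61.5/1) · log₁₀(0.0000479/0.000101) = 61.50 · log₁₀(0.4743)
= 61.50 · (-0.3240) = -19.93 mV

-19.9 mV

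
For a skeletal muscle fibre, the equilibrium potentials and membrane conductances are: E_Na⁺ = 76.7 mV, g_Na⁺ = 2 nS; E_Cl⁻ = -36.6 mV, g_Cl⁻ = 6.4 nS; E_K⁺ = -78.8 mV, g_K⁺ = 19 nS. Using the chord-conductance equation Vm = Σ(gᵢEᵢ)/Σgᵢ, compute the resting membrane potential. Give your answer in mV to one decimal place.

Σ gᵢEᵢ = 2·(76.7) + 6.4·(-36.6) + 19·(-78.8) = -1578.04
Σ gᵢ = 2 + 6.4 + 19 = 27.4
Vm = -1578.04 / 27.4 = -57.59 mV

-57.6 mV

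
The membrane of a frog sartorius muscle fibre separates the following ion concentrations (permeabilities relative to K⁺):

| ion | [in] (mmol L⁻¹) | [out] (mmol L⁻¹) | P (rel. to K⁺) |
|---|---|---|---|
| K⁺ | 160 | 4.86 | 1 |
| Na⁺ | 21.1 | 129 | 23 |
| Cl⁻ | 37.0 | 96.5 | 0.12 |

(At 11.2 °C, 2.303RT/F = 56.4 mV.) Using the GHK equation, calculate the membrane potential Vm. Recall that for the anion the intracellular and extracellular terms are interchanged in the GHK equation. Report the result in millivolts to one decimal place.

Vm = 56.4 · log₁₀[(Σ P·[cation]ₒ + Σ P·[anion]ᵢ) / (Σ P·[cation]ᵢ + Σ P·[anion]ₒ)]
Numerator = 1×4.86 + 23×129 + 0.12×37.0 = 2976
Denominator = 1×160 + 23×21.1 + 0.12×96.5 = 656.9
Vm = 56.4 · log₁₀(4.531) = 56.4 × (0.6562) = 37.01 mV

37.0 mV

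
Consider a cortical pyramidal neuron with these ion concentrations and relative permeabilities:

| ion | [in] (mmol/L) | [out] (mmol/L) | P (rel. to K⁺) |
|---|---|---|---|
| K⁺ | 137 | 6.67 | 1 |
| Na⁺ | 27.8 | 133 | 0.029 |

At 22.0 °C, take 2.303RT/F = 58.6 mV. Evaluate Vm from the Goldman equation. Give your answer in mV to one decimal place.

Vm = 58.6 · log₁₀[(Σ P·[cation]ₒ + Σ P·[anion]ᵢ) / (Σ P·[cation]ᵢ + Σ P·[anion]ₒ)]
Numerator = 1×6.67 + 0.029×133 = 10.53
Denominator = 1×137 + 0.029×27.8 = 137.8
Vm = 58.6 · log₁₀(0.07639) = 58.6 × (-1.1170) = -65.45 mV

-65.5 mV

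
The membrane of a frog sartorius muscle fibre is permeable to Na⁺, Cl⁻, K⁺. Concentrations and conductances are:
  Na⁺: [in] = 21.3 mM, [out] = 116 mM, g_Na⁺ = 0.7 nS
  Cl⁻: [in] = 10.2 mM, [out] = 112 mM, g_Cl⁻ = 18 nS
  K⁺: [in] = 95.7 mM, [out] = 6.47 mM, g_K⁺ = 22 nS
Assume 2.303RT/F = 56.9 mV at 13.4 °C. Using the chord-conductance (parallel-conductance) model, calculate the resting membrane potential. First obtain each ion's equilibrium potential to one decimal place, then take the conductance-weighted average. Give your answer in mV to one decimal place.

E_Na⁺ = (56.9/1)·log₁₀(116/21.3) = 41.9 mV
E_Cl⁻ = (56.9/-1)·log₁₀(112/10.2) = -59.2 mV
E_K⁺ = (56.9/1)·log₁₀(6.47/95.7) = -66.6 mV
Vm = (Σ gᵢEᵢ)/(Σ gᵢ) = (0.7·41.9 + 18·-59.2 + 22·-66.6) / (0.7 + 18 + 22)
= -2501.47 / 40.7 = -61.46 mV

-61.5 mV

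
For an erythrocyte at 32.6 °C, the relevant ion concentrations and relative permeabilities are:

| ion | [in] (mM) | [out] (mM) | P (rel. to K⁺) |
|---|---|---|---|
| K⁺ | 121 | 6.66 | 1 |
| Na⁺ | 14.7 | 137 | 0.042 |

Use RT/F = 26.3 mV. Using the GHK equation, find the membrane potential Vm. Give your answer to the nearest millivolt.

-60 mV

Vm = 26.3 · ln[(Σ P·[cation]ₒ + Σ P·[anion]ᵢ) / (Σ P·[cation]ᵢ + Σ P·[anion]ₒ)]
Numerator = 1×6.66 + 0.042×137 = 12.41
Denominator = 1×121 + 0.042×14.7 = 121.6
Vm = 26.3 · ln(0.10207) = 26.3 × (-2.2821) = -60.02 mV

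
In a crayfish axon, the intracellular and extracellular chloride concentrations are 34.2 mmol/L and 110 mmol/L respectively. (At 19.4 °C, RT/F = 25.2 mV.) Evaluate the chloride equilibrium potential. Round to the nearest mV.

-29 mV

E = (25.2/z) · ln([Cl⁻]_out/[Cl⁻]_in) with z = -1.
For an anion, dividing by z = -1 reverses the sign.
= (25.2/-1) · ln(110/34.2) = -25.20 · ln(3.216)
= -25.20 · (1.1683) = -29.44 mV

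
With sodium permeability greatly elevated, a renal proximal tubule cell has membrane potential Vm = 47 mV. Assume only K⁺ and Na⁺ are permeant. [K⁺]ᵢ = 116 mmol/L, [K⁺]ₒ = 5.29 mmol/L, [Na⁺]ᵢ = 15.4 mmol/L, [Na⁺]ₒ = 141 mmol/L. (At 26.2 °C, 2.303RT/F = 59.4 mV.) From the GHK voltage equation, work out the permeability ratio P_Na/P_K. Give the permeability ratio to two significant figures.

Let α = P_Na/P_K. GHK: Vm = 59.4·log₁₀[(Kₒ + α·Naₒ)/(Kᵢ + α·Naᵢ)].
10^(Vm/59.4) = 10^(47.0/59.4) = 6.1837
So 6.1837·(Kᵢ + α·Naᵢ) = Kₒ + α·Naₒ → α = (6.1837·116.0 − 5.29) / (141.0 − 6.1837·15.4)
α = (717.3 − 5.29) / (141.0 − 95.23) = 712/45.77 = 15.56

16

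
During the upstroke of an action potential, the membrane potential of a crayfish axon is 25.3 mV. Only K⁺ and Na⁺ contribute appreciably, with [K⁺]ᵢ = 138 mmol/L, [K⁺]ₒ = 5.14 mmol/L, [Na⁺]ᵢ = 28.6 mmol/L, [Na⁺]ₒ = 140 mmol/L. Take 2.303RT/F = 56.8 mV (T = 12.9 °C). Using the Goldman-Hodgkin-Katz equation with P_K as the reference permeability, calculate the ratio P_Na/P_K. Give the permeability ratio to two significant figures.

6.3

Let α = P_Na/P_K. GHK: Vm = 56.8·log₁₀[(Kₒ + α·Naₒ)/(Kᵢ + α·Naᵢ)].
10^(Vm/56.8) = 10^(25.3/56.8) = 2.7888
So 2.7888·(Kᵢ + α·Naᵢ) = Kₒ + α·Naₒ → α = (2.7888·138.0 − 5.14) / (140.0 − 2.7888·28.6)
α = (384.9 − 5.14) / (140.0 − 79.76) = 379.7/60.24 = 6.304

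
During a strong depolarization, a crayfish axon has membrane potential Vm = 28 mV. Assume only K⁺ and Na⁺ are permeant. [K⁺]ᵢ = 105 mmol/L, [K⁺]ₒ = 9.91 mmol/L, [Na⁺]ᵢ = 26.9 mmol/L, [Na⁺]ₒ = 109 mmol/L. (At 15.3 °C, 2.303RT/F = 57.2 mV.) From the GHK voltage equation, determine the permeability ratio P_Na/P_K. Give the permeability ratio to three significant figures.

Let α = P_Na/P_K. GHK: Vm = 57.2·log₁₀[(Kₒ + α·Naₒ)/(Kᵢ + α·Naᵢ)].
10^(Vm/57.2) = 10^(28.0/57.2) = 3.0868
So 3.0868·(Kᵢ + α·Naᵢ) = Kₒ + α·Naₒ → α = (3.0868·105.0 − 9.91) / (109.0 − 3.0868·26.9)
α = (324.1 − 9.91) / (109.0 − 83.04) = 314.2/25.96 = 12.1

12.1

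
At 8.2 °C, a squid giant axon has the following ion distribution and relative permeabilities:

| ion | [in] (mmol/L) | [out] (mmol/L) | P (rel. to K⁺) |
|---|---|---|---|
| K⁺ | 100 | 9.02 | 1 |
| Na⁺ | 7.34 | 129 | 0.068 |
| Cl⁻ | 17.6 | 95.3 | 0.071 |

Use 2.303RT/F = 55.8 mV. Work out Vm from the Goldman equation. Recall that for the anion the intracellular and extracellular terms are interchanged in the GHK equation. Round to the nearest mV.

-42 mV

Vm = 55.8 · log₁₀[(Σ P·[cation]ₒ + Σ P·[anion]ᵢ) / (Σ P·[cation]ᵢ + Σ P·[anion]ₒ)]
Numerator = 1×9.02 + 0.068×129 + 0.071×17.6 = 19.04
Denominator = 1×100 + 0.068×7.34 + 0.071×95.3 = 107.3
Vm = 55.8 · log₁₀(0.17752) = 55.8 × (-0.7508) = -41.89 mV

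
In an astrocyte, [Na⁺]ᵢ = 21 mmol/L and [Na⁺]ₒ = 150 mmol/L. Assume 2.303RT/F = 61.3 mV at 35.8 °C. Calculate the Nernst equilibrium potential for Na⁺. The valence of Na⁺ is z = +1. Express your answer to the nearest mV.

52 mV

E = (61.3/z) · log₁₀([Na⁺]_out/[Na⁺]_in) with z = +1.
= (61.3/1) · log₁₀(150/21) = 61.30 · log₁₀(7.143)
= 61.30 · (0.8539) = 52.34 mV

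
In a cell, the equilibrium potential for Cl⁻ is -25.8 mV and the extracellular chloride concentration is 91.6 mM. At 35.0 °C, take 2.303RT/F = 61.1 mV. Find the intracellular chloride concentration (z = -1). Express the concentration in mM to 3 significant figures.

34.6 mM

Nernst: E = (61.1/-1) · log₁₀([out]/[in]), so log₁₀([out]/[in]) = -25.8 × -1 / 61.1 = 0.4223.
[out]/[in] = 10^(0.4223) = 2.644.
[in] = 91.6 / 2.644 = 34.64 mM.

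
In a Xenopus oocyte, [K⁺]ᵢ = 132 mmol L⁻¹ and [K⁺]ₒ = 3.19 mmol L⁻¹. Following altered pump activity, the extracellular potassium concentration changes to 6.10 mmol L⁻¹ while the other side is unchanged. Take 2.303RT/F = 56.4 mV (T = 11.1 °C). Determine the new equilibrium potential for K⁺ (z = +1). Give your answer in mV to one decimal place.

After the shift: [K⁺]_out = 6.10, [K⁺]_in = 132 mmol L⁻¹.
E_new = (56.4/1)·log₁₀(6.10/132) = 56.40 · (-1.3352) = -75.31 mV

-75.3 mV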